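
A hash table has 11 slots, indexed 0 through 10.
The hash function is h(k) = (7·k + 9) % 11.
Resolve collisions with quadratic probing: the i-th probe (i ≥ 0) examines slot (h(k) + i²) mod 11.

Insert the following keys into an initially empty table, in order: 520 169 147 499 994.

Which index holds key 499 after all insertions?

Insert 520: h=8, slot 8 empty -> index 8.
Insert 169: h=4, slot 4 empty -> index 4.
Insert 147: h=4, slot 4 occupied -> index 5.
Insert 499: h=4, slots 4,5,8 occupied -> index 2.
Insert 994: h=4, slots 4,5,8,2 occupied -> index 9.
Table: [-, -, 499, -, 169, 147, -, -, 520, 994, -]

2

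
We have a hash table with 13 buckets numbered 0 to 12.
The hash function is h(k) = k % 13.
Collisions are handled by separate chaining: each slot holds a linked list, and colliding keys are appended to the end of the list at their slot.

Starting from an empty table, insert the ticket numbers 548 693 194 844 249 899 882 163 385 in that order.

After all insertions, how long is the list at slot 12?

2

Insert 548: h=2, bucket 2 empty -> new chain.
Insert 693: h=4, bucket 4 empty -> new chain.
Insert 194: h=12, bucket 12 empty -> new chain.
Insert 844: h=12, bucket 12 nonempty -> append to chain.
Insert 249: h=2, bucket 2 nonempty -> append to chain.
Insert 899: h=2, bucket 2 nonempty -> append to chain.
Insert 882: h=11, bucket 11 empty -> new chain.
Insert 163: h=7, bucket 7 empty -> new chain.
Insert 385: h=8, bucket 8 empty -> new chain.
Final buckets:
0: _
1: _
2: 548 -> 249 -> 899
3: _
4: 693
5: _
6: _
7: 163
8: 385
9: _
10: _
11: 882
12: 194 -> 844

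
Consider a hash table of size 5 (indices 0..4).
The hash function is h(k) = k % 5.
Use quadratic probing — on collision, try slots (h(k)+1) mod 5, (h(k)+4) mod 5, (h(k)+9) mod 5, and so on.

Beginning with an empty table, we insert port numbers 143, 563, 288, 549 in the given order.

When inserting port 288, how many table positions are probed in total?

3

Insert 143: h=3, slot 3 empty -> index 3.
Insert 563: h=3, slot 3 occupied -> index 4.
Insert 288: h=3, slots 3,4 occupied -> index 2.
Insert 549: h=4, slot 4 occupied -> index 0.
Table: [549, ∅, 288, 143, 563]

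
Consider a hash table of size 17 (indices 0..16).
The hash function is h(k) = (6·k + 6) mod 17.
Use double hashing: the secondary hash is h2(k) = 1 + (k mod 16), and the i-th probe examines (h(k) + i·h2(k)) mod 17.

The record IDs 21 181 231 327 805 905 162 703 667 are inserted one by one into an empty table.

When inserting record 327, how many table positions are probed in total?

21 hashes to 13; slot 13 is free -> place at 13.
181 hashes to 4; slot 4 is free -> place at 4.
231 hashes to 15; slot 15 is free -> place at 15.
327 hashes to 13, h2=8; 13,4 taken -> place at 12.
805 hashes to 8; slot 8 is free -> place at 8.
905 hashes to 13, h2=10; 13 taken -> place at 6.
162 hashes to 9; slot 9 is free -> place at 9.
703 hashes to 8, h2=16; 8 taken -> place at 7.
667 hashes to 13, h2=12; 13,8 taken -> place at 3.
Table: [., ., ., 667, 181, ., 905, 703, 805, 162, ., ., 327, 21, ., 231, .]

3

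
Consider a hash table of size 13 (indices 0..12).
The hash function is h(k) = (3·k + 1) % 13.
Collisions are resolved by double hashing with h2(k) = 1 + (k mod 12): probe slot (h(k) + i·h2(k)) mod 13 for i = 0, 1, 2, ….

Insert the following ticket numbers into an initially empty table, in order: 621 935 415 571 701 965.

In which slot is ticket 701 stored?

621: h=5 -> slot 5
935: h=11 -> slot 11
415: h=11, h2=8, probe 11,6 -> slot 6
571: h=11, h2=8, probe 11,6,1 -> slot 1
701: h=11, h2=6, probe 11,4 -> slot 4
965: h=10 -> slot 10
Table: [_, 571, _, _, 701, 621, 415, _, _, _, 965, 935, _]

4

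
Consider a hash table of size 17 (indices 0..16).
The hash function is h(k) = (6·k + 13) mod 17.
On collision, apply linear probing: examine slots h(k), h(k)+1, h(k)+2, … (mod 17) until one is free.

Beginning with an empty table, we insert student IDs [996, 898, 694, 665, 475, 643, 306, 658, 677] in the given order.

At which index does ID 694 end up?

13

996: h=5 -> slot 5
898: h=12 -> slot 12
694: h=12, probe 12,13 -> slot 13
665: h=8 -> slot 8
475: h=7 -> slot 7
643: h=12, probe 12,13,14 -> slot 14
306: h=13, probe 13,14,15 -> slot 15
658: h=0 -> slot 0
677: h=12, probe 12,13,14,15,16 -> slot 16
Table: [658, ∅, ∅, ∅, ∅, 996, ∅, 475, 665, ∅, ∅, ∅, 898, 694, 643, 306, 677]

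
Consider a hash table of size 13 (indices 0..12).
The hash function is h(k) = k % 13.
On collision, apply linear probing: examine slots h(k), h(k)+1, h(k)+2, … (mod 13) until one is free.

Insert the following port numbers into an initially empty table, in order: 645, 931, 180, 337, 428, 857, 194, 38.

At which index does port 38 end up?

3

Insert 645: h=8, slot 8 empty → index 8.
Insert 931: h=8, slot 8 occupied → index 9.
Insert 180: h=11, slot 11 empty → index 11.
Insert 337: h=12, slot 12 empty → index 12.
Insert 428: h=12, slot 12 occupied → index 0.
Insert 857: h=12, slots 12,0 occupied → index 1.
Insert 194: h=12, slots 12,0,1 occupied → index 2.
Insert 38: h=12, slots 12,0,1,2 occupied → index 3.
Table: [428, 857, 194, 38, —, —, —, —, 645, 931, —, 180, 337]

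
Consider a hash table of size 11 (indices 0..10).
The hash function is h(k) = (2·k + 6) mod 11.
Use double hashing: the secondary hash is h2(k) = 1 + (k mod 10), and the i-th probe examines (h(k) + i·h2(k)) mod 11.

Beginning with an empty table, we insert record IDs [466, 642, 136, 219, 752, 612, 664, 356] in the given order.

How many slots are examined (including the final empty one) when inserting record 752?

466: h=3 -> slot 3
642: h=3, h2=3, probe 3,6 -> slot 6
136: h=3, h2=7, probe 3,10 -> slot 10
219: h=4 -> slot 4
752: h=3, h2=3, probe 3,6,9 -> slot 9
612: h=9, h2=3, probe 9,1 -> slot 1
664: h=3, h2=5, probe 3,8 -> slot 8
356: h=3, h2=7, probe 3,10,6,2 -> slot 2
Table: [∅, 612, 356, 466, 219, ∅, 642, ∅, 664, 752, 136]

3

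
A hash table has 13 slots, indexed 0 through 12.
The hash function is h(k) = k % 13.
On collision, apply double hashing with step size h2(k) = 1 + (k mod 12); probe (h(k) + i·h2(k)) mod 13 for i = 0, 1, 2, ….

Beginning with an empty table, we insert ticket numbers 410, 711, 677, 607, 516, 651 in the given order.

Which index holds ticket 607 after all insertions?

4

410: h=7 → slot 7
711: h=9 → slot 9
677: h=1 → slot 1
607: h=9, h2=8, probe 9,4 → slot 4
516: h=9, h2=1, probe 9,10 → slot 10
651: h=1, h2=4, probe 1,5 → slot 5
Table: [_, 677, _, _, 607, 651, _, 410, _, 711, 516, _, _]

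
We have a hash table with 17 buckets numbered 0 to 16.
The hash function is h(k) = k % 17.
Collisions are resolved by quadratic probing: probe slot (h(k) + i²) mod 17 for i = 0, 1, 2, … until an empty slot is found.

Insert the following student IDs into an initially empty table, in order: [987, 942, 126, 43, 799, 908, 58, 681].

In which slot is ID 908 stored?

987: h=1 -> slot 1
942: h=7 -> slot 7
126: h=7, probe 7,8 -> slot 8
43: h=9 -> slot 9
799: h=0 -> slot 0
908: h=7, probe 7,8,11 -> slot 11
58: h=7, probe 7,8,11,16 -> slot 16
681: h=1, probe 1,2 -> slot 2
Table: [799, 987, 681, —, —, —, —, 942, 126, 43, —, 908, —, —, —, —, 58]

11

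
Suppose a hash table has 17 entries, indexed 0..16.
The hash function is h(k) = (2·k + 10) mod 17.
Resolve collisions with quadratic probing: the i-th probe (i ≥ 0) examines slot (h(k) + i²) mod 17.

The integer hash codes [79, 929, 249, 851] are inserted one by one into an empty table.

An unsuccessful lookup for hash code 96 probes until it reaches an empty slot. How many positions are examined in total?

Insert 79: h=15, slot 15 empty → index 15.
Insert 929: h=15, slot 15 occupied → index 16.
Insert 249: h=15, slots 15,16 occupied → index 2.
Insert 851: h=12, slot 12 empty → index 12.
Table: [., ., 249, ., ., ., ., ., ., ., ., ., 851, ., ., 79, 929]
Lookup 96: h=15, probe 15,16,2,7 → slot 7 empty, not found.

4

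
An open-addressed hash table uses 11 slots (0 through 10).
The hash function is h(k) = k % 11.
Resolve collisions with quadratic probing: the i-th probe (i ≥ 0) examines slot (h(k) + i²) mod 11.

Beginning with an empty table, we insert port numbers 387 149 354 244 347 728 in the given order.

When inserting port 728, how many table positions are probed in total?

387 hashes to 2; slot 2 is free => place at 2.
149 hashes to 6; slot 6 is free => place at 6.
354 hashes to 2; 2 taken => place at 3.
244 hashes to 2; 2,3,6 taken => place at 0.
347 hashes to 6; 6 taken => place at 7.
728 hashes to 2; 2,3,6,0,7 taken => place at 5.
Table: [244, —, 387, 354, —, 728, 149, 347, —, —, —]

6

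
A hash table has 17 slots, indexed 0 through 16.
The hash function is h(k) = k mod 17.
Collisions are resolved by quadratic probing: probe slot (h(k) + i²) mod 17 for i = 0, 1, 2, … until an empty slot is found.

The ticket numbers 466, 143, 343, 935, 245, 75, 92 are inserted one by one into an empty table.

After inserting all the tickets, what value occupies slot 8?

143

Insert 466: h=7, slot 7 empty → index 7.
Insert 143: h=7, slot 7 occupied → index 8.
Insert 343: h=3, slot 3 empty → index 3.
Insert 935: h=0, slot 0 empty → index 0.
Insert 245: h=7, slots 7,8 occupied → index 11.
Insert 75: h=7, slots 7,8,11 occupied → index 16.
Insert 92: h=7, slots 7,8,11,16 occupied → index 6.
Table: [935, ∅, ∅, 343, ∅, ∅, 92, 466, 143, ∅, ∅, 245, ∅, ∅, ∅, ∅, 75]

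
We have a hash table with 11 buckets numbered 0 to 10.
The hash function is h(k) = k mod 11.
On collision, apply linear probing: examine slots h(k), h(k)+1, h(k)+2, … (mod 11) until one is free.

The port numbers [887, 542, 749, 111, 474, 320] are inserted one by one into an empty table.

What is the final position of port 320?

5

887: h=7 -> slot 7
542: h=3 -> slot 3
749: h=1 -> slot 1
111: h=1, probe 1,2 -> slot 2
474: h=1, probe 1,2,3,4 -> slot 4
320: h=1, probe 1,2,3,4,5 -> slot 5
Table: [-, 749, 111, 542, 474, 320, -, 887, -, -, -]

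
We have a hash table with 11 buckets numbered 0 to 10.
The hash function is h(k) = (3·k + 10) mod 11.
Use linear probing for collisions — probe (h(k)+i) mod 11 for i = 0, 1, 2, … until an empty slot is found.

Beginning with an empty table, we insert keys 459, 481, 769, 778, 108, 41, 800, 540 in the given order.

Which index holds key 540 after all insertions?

8

459 hashes to 1; slot 1 is free → place at 1.
481 hashes to 1; 1 taken → place at 2.
769 hashes to 7; slot 7 is free → place at 7.
778 hashes to 1; 1,2 taken → place at 3.
108 hashes to 4; slot 4 is free → place at 4.
41 hashes to 1; 1,2,3,4 taken → place at 5.
800 hashes to 1; 1,2,3,4,5 taken → place at 6.
540 hashes to 2; 2,3,4,5,6,7 taken → place at 8.
Table: [-, 459, 481, 778, 108, 41, 800, 769, 540, -, -]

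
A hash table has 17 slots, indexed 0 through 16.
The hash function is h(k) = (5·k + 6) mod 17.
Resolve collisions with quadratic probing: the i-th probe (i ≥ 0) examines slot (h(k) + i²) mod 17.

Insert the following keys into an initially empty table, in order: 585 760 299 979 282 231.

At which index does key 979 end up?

6

585: h=7 → slot 7
760: h=15 → slot 15
299: h=5 → slot 5
979: h=5, probe 5,6 → slot 6
282: h=5, probe 5,6,9 → slot 9
231: h=5, probe 5,6,9,14 → slot 14
Table: [∅, ∅, ∅, ∅, ∅, 299, 979, 585, ∅, 282, ∅, ∅, ∅, ∅, 231, 760, ∅]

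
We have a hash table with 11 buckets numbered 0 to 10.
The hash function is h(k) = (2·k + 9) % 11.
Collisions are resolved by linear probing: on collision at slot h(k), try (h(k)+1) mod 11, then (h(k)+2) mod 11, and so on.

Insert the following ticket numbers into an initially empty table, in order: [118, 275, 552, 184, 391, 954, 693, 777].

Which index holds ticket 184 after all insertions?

118: h=3 -> slot 3
275: h=9 -> slot 9
552: h=2 -> slot 2
184: h=3, probe 3,4 -> slot 4
391: h=10 -> slot 10
954: h=3, probe 3,4,5 -> slot 5
693: h=9, probe 9,10,0 -> slot 0
777: h=1 -> slot 1
Table: [693, 777, 552, 118, 184, 954, —, —, —, 275, 391]

4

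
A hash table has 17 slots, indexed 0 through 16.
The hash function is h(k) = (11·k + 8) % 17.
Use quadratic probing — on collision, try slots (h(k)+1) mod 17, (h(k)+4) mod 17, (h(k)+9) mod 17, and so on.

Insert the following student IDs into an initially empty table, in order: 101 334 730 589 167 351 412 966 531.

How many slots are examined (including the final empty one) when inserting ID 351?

4

101: h=14 => slot 14
334: h=10 => slot 10
730: h=14, probe 14,15 => slot 15
589: h=10, probe 10,11 => slot 11
167: h=9 => slot 9
351: h=10, probe 10,11,14,2 => slot 2
412: h=1 => slot 1
966: h=9, probe 9,10,13 => slot 13
531: h=1, probe 1,2,5 => slot 5
Table: [-, 412, 351, -, -, 531, -, -, -, 167, 334, 589, -, 966, 101, 730, -]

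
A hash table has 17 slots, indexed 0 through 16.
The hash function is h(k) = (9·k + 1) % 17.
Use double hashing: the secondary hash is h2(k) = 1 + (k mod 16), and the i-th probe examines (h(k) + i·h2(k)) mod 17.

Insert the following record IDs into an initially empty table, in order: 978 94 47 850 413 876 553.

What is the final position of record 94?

978: h=14 => slot 14
94: h=14, h2=15, probe 14,12 => slot 12
47: h=16 => slot 16
850: h=1 => slot 1
413: h=12, h2=14, probe 12,9 => slot 9
876: h=14, h2=13, probe 14,10 => slot 10
553: h=14, h2=10, probe 14,7 => slot 7
Table: [-, 850, -, -, -, -, -, 553, -, 413, 876, -, 94, -, 978, -, 47]

12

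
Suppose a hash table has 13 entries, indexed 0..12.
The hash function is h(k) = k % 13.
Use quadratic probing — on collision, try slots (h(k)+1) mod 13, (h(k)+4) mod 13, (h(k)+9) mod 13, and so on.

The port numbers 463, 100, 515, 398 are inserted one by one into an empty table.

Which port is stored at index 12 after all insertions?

Insert 463: h=8, slot 8 empty => index 8.
Insert 100: h=9, slot 9 empty => index 9.
Insert 515: h=8, slots 8,9 occupied => index 12.
Insert 398: h=8, slots 8,9,12 occupied => index 4.
Table: [—, —, —, —, 398, —, —, —, 463, 100, —, —, 515]

515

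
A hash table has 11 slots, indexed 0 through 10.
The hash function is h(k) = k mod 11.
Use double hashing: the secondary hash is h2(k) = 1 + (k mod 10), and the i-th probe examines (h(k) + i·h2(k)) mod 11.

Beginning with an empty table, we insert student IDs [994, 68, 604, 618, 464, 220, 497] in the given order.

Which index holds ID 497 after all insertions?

9

Insert 994: h=4, slot 4 empty → index 4.
Insert 68: h=2, slot 2 empty → index 2.
Insert 604: h=10, slot 10 empty → index 10.
Insert 618: h=2, h2=9, slot 2 occupied → index 0.
Insert 464: h=2, h2=5, slot 2 occupied → index 7.
Insert 220: h=0, h2=1, slot 0 occupied → index 1.
Insert 497: h=2, h2=8, slots 2,10,7,4,1 occupied → index 9.
Table: [618, 220, 68, ., 994, ., ., 464, ., 497, 604]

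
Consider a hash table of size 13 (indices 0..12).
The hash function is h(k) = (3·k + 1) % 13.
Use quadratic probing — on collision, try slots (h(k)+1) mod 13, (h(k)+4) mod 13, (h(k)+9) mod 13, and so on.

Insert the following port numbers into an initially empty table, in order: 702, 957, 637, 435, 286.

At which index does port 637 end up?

2

702 hashes to 1; slot 1 is free => place at 1.
957 hashes to 12; slot 12 is free => place at 12.
637 hashes to 1; 1 taken => place at 2.
435 hashes to 6; slot 6 is free => place at 6.
286 hashes to 1; 1,2 taken => place at 5.
Table: [∅, 702, 637, ∅, ∅, 286, 435, ∅, ∅, ∅, ∅, ∅, 957]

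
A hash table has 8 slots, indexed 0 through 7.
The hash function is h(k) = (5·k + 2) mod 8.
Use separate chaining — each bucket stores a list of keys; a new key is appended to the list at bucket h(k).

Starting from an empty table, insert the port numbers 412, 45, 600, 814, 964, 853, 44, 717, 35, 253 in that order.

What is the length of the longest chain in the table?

412 → bucket 6
45 → bucket 3
600 → bucket 2
814 → bucket 0
964 → bucket 6 (collision)
853 → bucket 3 (collision)
44 → bucket 6 (collision)
717 → bucket 3 (collision)
35 → bucket 1
253 → bucket 3 (collision)
Final buckets:
0: 814
1: 35
2: 600
3: 45 -> 853 -> 717 -> 253
4: _
5: _
6: 412 -> 964 -> 44
7: _

4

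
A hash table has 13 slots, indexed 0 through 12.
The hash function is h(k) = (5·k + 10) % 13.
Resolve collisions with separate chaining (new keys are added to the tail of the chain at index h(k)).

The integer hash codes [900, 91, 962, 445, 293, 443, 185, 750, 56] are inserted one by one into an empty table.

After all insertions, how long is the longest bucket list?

900 -> bucket 12
91 -> bucket 10
962 -> bucket 10 (collision)
445 -> bucket 12 (collision)
293 -> bucket 6
443 -> bucket 2
185 -> bucket 12 (collision)
750 -> bucket 3
56 -> bucket 4
Final buckets:
0: —
1: —
2: 443
3: 750
4: 56
5: —
6: 293
7: —
8: —
9: —
10: 91 -> 962
11: —
12: 900 -> 445 -> 185

3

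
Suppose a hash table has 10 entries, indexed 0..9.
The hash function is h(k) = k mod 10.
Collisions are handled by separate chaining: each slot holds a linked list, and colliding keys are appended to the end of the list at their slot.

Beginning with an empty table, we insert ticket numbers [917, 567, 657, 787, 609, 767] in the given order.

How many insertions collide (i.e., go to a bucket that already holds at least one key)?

917 → bucket 7
567 → bucket 7 (collision)
657 → bucket 7 (collision)
787 → bucket 7 (collision)
609 → bucket 9
767 → bucket 7 (collision)
Final buckets:
0: _
1: _
2: _
3: _
4: _
5: _
6: _
7: 917 -> 567 -> 657 -> 787 -> 767
8: _
9: 609

4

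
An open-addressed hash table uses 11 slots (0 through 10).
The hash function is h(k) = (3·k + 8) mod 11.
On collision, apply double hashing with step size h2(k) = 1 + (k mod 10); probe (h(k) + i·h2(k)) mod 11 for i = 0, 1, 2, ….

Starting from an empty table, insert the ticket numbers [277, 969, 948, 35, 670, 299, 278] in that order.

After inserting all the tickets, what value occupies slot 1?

Insert 277: h=3, slot 3 empty → index 3.
Insert 969: h=0, slot 0 empty → index 0.
Insert 948: h=3, h2=9, slot 3 occupied → index 1.
Insert 35: h=3, h2=6, slot 3 occupied → index 9.
Insert 670: h=5, slot 5 empty → index 5.
Insert 299: h=3, h2=10, slot 3 occupied → index 2.
Insert 278: h=6, slot 6 empty → index 6.
Table: [969, 948, 299, 277, -, 670, 278, -, -, 35, -]

948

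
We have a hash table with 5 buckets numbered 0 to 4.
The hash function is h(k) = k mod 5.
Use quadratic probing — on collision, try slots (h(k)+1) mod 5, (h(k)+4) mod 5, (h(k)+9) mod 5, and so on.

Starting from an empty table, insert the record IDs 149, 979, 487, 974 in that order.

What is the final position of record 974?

149: h=4 → slot 4
979: h=4, probe 4,0 → slot 0
487: h=2 → slot 2
974: h=4, probe 4,0,3 → slot 3
Table: [979, ∅, 487, 974, 149]

3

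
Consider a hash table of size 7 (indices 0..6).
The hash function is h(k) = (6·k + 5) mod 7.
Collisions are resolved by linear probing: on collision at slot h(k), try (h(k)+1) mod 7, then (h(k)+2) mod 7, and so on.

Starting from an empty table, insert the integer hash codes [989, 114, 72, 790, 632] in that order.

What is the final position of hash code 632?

0

989 hashes to 3; slot 3 is free → place at 3.
114 hashes to 3; 3 taken → place at 4.
72 hashes to 3; 3,4 taken → place at 5.
790 hashes to 6; slot 6 is free → place at 6.
632 hashes to 3; 3,4,5,6 taken → place at 0.
Table: [632, -, -, 989, 114, 72, 790]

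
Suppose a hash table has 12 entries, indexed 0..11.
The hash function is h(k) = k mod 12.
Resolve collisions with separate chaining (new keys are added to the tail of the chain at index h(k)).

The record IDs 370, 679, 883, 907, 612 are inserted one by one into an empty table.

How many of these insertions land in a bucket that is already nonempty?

2

Insert 370: h=10, bucket 10 empty -> new chain.
Insert 679: h=7, bucket 7 empty -> new chain.
Insert 883: h=7, bucket 7 nonempty -> append to chain.
Insert 907: h=7, bucket 7 nonempty -> append to chain.
Insert 612: h=0, bucket 0 empty -> new chain.
Final buckets:
0: 612
1: _
2: _
3: _
4: _
5: _
6: _
7: 679 -> 883 -> 907
8: _
9: _
10: 370
11: _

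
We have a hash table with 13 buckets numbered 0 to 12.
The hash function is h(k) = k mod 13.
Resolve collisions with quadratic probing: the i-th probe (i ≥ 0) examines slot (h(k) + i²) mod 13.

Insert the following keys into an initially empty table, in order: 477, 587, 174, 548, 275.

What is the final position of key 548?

477: h=9 => slot 9
587: h=2 => slot 2
174: h=5 => slot 5
548: h=2, probe 2,3 => slot 3
275: h=2, probe 2,3,6 => slot 6
Table: [., ., 587, 548, ., 174, 275, ., ., 477, ., ., .]

3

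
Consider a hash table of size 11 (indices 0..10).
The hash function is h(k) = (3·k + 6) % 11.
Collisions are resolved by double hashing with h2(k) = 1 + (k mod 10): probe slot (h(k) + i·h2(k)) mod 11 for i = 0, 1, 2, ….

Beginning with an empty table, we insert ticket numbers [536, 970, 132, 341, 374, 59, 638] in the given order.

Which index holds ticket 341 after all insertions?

Insert 536: h=8, slot 8 empty -> index 8.
Insert 970: h=1, slot 1 empty -> index 1.
Insert 132: h=6, slot 6 empty -> index 6.
Insert 341: h=6, h2=2, slots 6,8 occupied -> index 10.
Insert 374: h=6, h2=5, slot 6 occupied -> index 0.
Insert 59: h=7, slot 7 empty -> index 7.
Insert 638: h=6, h2=9, slot 6 occupied -> index 4.
Table: [374, 970, —, —, 638, —, 132, 59, 536, —, 341]

10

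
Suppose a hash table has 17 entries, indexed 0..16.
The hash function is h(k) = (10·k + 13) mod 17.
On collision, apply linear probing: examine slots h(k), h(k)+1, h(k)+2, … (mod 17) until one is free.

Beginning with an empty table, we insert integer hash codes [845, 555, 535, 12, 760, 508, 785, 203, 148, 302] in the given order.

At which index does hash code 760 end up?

16

845: h=14 -> slot 14
555: h=4 -> slot 4
535: h=8 -> slot 8
12: h=14, probe 14,15 -> slot 15
760: h=14, probe 14,15,16 -> slot 16
508: h=10 -> slot 10
785: h=9 -> slot 9
203: h=3 -> slot 3
148: h=14, probe 14,15,16,0 -> slot 0
302: h=7 -> slot 7
Table: [148, ∅, ∅, 203, 555, ∅, ∅, 302, 535, 785, 508, ∅, ∅, ∅, 845, 12, 760]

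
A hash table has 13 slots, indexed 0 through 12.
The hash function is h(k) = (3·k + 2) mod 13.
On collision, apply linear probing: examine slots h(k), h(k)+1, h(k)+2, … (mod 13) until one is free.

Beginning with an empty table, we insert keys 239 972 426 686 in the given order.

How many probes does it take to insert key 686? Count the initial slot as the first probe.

239: h=4 => slot 4
972: h=6 => slot 6
426: h=6, probe 6,7 => slot 7
686: h=6, probe 6,7,8 => slot 8
Table: [∅, ∅, ∅, ∅, 239, ∅, 972, 426, 686, ∅, ∅, ∅, ∅]

3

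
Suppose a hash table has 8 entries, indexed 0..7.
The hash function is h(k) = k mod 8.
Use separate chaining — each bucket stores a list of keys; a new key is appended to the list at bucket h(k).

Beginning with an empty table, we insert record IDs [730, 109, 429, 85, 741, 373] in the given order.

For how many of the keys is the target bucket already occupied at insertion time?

Insert 730: h=2, bucket 2 empty -> new chain.
Insert 109: h=5, bucket 5 empty -> new chain.
Insert 429: h=5, bucket 5 nonempty -> append to chain.
Insert 85: h=5, bucket 5 nonempty -> append to chain.
Insert 741: h=5, bucket 5 nonempty -> append to chain.
Insert 373: h=5, bucket 5 nonempty -> append to chain.
Final buckets:
0: _
1: _
2: 730
3: _
4: _
5: 109 -> 429 -> 85 -> 741 -> 373
6: _
7: _

4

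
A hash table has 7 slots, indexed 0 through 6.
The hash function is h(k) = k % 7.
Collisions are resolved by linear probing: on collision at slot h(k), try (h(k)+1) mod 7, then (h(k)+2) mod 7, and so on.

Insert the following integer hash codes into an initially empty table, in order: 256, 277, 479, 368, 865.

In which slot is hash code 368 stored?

6

256 hashes to 4; slot 4 is free → place at 4.
277 hashes to 4; 4 taken → place at 5.
479 hashes to 3; slot 3 is free → place at 3.
368 hashes to 4; 4,5 taken → place at 6.
865 hashes to 4; 4,5,6 taken → place at 0.
Table: [865, _, _, 479, 256, 277, 368]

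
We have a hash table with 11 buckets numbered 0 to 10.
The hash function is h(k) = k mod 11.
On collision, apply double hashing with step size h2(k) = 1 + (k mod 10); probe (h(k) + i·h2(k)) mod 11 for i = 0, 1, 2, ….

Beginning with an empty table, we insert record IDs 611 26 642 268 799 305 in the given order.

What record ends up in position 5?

799

611 hashes to 6; slot 6 is free -> place at 6.
26 hashes to 4; slot 4 is free -> place at 4.
642 hashes to 4, h2=3; 4 taken -> place at 7.
268 hashes to 4, h2=9; 4 taken -> place at 2.
799 hashes to 7, h2=10; 7,6 taken -> place at 5.
305 hashes to 8; slot 8 is free -> place at 8.
Table: [-, -, 268, -, 26, 799, 611, 642, 305, -, -]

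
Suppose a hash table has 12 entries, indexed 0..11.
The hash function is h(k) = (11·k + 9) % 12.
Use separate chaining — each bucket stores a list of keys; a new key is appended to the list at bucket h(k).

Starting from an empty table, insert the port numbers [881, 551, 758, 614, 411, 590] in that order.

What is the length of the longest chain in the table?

3

881 -> bucket 4
551 -> bucket 10
758 -> bucket 7
614 -> bucket 7 (collision)
411 -> bucket 6
590 -> bucket 7 (collision)
Final buckets:
0: _
1: _
2: _
3: _
4: 881
5: _
6: 411
7: 758 -> 614 -> 590
8: _
9: _
10: 551
11: _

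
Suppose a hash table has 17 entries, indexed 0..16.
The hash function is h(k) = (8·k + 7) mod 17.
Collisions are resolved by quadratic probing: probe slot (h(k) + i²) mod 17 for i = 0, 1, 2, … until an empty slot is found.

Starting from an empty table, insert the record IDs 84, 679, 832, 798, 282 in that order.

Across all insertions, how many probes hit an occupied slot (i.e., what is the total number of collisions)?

84: h=16 → slot 16
679: h=16, probe 16,0 → slot 0
832: h=16, probe 16,0,3 → slot 3
798: h=16, probe 16,0,3,8 → slot 8
282: h=2 → slot 2
Table: [679, ., 282, 832, ., ., ., ., 798, ., ., ., ., ., ., ., 84]

6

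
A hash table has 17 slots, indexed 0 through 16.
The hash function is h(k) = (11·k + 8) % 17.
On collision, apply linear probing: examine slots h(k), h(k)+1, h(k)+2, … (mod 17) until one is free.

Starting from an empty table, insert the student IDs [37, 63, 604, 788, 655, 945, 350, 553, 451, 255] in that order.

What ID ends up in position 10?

37 hashes to 7; slot 7 is free → place at 7.
63 hashes to 4; slot 4 is free → place at 4.
604 hashes to 5; slot 5 is free → place at 5.
788 hashes to 6; slot 6 is free → place at 6.
655 hashes to 5; 5,6,7 taken → place at 8.
945 hashes to 16; slot 16 is free → place at 16.
350 hashes to 16; 16 taken → place at 0.
553 hashes to 5; 5,6,7,8 taken → place at 9.
451 hashes to 5; 5,6,7,8,9 taken → place at 10.
255 hashes to 8; 8,9,10 taken → place at 11.
Table: [350, —, —, —, 63, 604, 788, 37, 655, 553, 451, 255, —, —, —, —, 945]

451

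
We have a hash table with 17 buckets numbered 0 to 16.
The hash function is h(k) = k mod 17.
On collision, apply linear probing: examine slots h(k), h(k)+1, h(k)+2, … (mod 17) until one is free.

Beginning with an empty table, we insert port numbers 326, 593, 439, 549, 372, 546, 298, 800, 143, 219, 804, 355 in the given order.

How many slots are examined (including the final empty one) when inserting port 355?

7

326 hashes to 3; slot 3 is free → place at 3.
593 hashes to 15; slot 15 is free → place at 15.
439 hashes to 14; slot 14 is free → place at 14.
549 hashes to 5; slot 5 is free → place at 5.
372 hashes to 15; 15 taken → place at 16.
546 hashes to 2; slot 2 is free → place at 2.
298 hashes to 9; slot 9 is free → place at 9.
800 hashes to 1; slot 1 is free → place at 1.
143 hashes to 7; slot 7 is free → place at 7.
219 hashes to 15; 15,16 taken → place at 0.
804 hashes to 5; 5 taken → place at 6.
355 hashes to 15; 15,16,0,1,2,3 taken → place at 4.
Table: [219, 800, 546, 326, 355, 549, 804, 143, ., 298, ., ., ., ., 439, 593, 372]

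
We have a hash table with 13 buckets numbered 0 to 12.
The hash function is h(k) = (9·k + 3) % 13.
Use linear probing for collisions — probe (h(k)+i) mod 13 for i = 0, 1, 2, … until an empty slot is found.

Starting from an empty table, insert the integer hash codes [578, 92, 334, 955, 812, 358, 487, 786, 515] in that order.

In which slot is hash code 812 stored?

Insert 578: h=5, slot 5 empty -> index 5.
Insert 92: h=12, slot 12 empty -> index 12.
Insert 334: h=6, slot 6 empty -> index 6.
Insert 955: h=5, slots 5,6 occupied -> index 7.
Insert 812: h=5, slots 5,6,7 occupied -> index 8.
Insert 358: h=1, slot 1 empty -> index 1.
Insert 487: h=5, slots 5,6,7,8 occupied -> index 9.
Insert 786: h=5, slots 5,6,7,8,9 occupied -> index 10.
Insert 515: h=10, slot 10 occupied -> index 11.
Table: [—, 358, —, —, —, 578, 334, 955, 812, 487, 786, 515, 92]

8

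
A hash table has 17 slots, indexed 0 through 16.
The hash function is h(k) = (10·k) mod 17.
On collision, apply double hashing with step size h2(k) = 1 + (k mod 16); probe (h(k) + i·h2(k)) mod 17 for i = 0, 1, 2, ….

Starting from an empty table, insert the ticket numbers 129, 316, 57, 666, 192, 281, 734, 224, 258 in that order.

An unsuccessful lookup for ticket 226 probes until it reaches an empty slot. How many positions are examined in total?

4

129: h=15 -> slot 15
316: h=15, h2=13, probe 15,11 -> slot 11
57: h=9 -> slot 9
666: h=13 -> slot 13
192: h=16 -> slot 16
281: h=5 -> slot 5
734: h=13, h2=15, probe 13,11,9,7 -> slot 7
224: h=13, h2=1, probe 13,14 -> slot 14
258: h=13, h2=3, probe 13,16,2 -> slot 2
Table: [∅, ∅, 258, ∅, ∅, 281, ∅, 734, ∅, 57, ∅, 316, ∅, 666, 224, 129, 192]
Lookup 226: h=16, h2=3, probe 16,2,5,8 → slot 8 empty, not found.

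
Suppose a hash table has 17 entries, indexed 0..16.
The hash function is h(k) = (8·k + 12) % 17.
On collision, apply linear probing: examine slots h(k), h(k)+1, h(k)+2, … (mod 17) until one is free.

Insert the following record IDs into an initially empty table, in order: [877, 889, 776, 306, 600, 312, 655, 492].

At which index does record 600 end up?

877 hashes to 7; slot 7 is free => place at 7.
889 hashes to 1; slot 1 is free => place at 1.
776 hashes to 15; slot 15 is free => place at 15.
306 hashes to 12; slot 12 is free => place at 12.
600 hashes to 1; 1 taken => place at 2.
312 hashes to 9; slot 9 is free => place at 9.
655 hashes to 16; slot 16 is free => place at 16.
492 hashes to 4; slot 4 is free => place at 4.
Table: [., 889, 600, ., 492, ., ., 877, ., 312, ., ., 306, ., ., 776, 655]

2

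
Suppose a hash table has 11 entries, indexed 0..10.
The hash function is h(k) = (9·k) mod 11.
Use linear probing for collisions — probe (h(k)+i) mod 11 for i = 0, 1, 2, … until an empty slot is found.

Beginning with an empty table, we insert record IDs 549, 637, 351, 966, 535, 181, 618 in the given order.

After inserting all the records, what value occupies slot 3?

637

549: h=2 => slot 2
637: h=2, probe 2,3 => slot 3
351: h=2, probe 2,3,4 => slot 4
966: h=4, probe 4,5 => slot 5
535: h=8 => slot 8
181: h=1 => slot 1
618: h=7 => slot 7
Table: [-, 181, 549, 637, 351, 966, -, 618, 535, -, -]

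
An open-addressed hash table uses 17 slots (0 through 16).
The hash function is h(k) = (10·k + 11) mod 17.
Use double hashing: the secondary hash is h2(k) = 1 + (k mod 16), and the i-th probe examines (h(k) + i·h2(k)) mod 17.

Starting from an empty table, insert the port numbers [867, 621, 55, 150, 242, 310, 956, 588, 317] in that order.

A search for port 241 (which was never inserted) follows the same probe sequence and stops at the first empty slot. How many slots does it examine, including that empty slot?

8

Insert 867: h=11, slot 11 empty → index 11.
Insert 621: h=16, slot 16 empty → index 16.
Insert 55: h=0, slot 0 empty → index 0.
Insert 150: h=15, slot 15 empty → index 15.
Insert 242: h=0, h2=3, slot 0 occupied → index 3.
Insert 310: h=0, h2=7, slot 0 occupied → index 7.
Insert 956: h=0, h2=13, slot 0 occupied → index 13.
Insert 588: h=9, slot 9 empty → index 9.
Insert 317: h=2, slot 2 empty → index 2.
Table: [55, —, 317, 242, —, —, —, 310, —, 588, —, 867, —, 956, —, 150, 621]
Lookup 241: h=7, h2=2, probe 7,9,11,13,15,0,2,4 → slot 4 empty, not found.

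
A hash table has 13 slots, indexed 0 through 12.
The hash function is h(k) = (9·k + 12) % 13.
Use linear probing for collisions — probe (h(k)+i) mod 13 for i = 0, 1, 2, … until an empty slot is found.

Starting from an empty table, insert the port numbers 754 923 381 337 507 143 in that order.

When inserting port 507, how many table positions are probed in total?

3

Insert 754: h=12, slot 12 empty -> index 12.
Insert 923: h=12, slot 12 occupied -> index 0.
Insert 381: h=9, slot 9 empty -> index 9.
Insert 337: h=3, slot 3 empty -> index 3.
Insert 507: h=12, slots 12,0 occupied -> index 1.
Insert 143: h=12, slots 12,0,1 occupied -> index 2.
Table: [923, 507, 143, 337, _, _, _, _, _, 381, _, _, 754]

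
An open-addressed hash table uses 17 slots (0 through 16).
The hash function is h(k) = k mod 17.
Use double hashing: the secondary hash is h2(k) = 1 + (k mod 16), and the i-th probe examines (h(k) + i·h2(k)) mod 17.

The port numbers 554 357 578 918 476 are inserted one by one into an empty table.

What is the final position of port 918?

7

554 hashes to 10; slot 10 is free -> place at 10.
357 hashes to 0; slot 0 is free -> place at 0.
578 hashes to 0, h2=3; 0 taken -> place at 3.
918 hashes to 0, h2=7; 0 taken -> place at 7.
476 hashes to 0, h2=13; 0 taken -> place at 13.
Table: [357, _, _, 578, _, _, _, 918, _, _, 554, _, _, 476, _, _, _]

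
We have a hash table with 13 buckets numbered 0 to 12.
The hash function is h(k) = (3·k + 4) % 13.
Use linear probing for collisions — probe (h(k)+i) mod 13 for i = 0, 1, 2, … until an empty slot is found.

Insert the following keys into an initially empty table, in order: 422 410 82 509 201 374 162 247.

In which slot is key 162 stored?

0

Insert 422: h=9, slot 9 empty -> index 9.
Insert 410: h=12, slot 12 empty -> index 12.
Insert 82: h=3, slot 3 empty -> index 3.
Insert 509: h=10, slot 10 empty -> index 10.
Insert 201: h=9, slots 9,10 occupied -> index 11.
Insert 374: h=8, slot 8 empty -> index 8.
Insert 162: h=9, slots 9,10,11,12 occupied -> index 0.
Insert 247: h=4, slot 4 empty -> index 4.
Table: [162, ., ., 82, 247, ., ., ., 374, 422, 509, 201, 410]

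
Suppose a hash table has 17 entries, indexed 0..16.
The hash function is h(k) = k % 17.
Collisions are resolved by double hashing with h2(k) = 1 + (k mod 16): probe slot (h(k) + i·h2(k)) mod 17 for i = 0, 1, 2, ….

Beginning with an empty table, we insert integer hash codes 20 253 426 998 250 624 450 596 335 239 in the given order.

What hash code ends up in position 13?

Insert 20: h=3, slot 3 empty → index 3.
Insert 253: h=15, slot 15 empty → index 15.
Insert 426: h=1, slot 1 empty → index 1.
Insert 998: h=12, slot 12 empty → index 12.
Insert 250: h=12, h2=11, slot 12 occupied → index 6.
Insert 624: h=12, h2=1, slot 12 occupied → index 13.
Insert 450: h=8, slot 8 empty → index 8.
Insert 596: h=1, h2=5, slots 1,6 occupied → index 11.
Insert 335: h=12, h2=16, slots 12,11 occupied → index 10.
Insert 239: h=1, h2=16, slot 1 occupied → index 0.
Table: [239, 426, —, 20, —, —, 250, —, 450, —, 335, 596, 998, 624, —, 253, —]

624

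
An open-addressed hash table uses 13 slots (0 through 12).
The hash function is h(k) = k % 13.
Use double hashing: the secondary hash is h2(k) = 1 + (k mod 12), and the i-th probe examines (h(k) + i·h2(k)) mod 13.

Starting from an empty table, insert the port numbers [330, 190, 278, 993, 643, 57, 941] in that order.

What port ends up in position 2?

330: h=5 -> slot 5
190: h=8 -> slot 8
278: h=5, h2=3, probe 5,8,11 -> slot 11
993: h=5, h2=10, probe 5,2 -> slot 2
643: h=6 -> slot 6
57: h=5, h2=10, probe 5,2,12 -> slot 12
941: h=5, h2=6, probe 5,11,4 -> slot 4
Table: [., ., 993, ., 941, 330, 643, ., 190, ., ., 278, 57]

993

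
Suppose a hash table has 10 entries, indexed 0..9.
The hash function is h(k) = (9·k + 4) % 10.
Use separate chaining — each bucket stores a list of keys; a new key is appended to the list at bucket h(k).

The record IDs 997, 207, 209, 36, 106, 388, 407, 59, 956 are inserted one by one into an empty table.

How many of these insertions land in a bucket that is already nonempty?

5

997 → bucket 7
207 → bucket 7 (collision)
209 → bucket 5
36 → bucket 8
106 → bucket 8 (collision)
388 → bucket 6
407 → bucket 7 (collision)
59 → bucket 5 (collision)
956 → bucket 8 (collision)
Final buckets:
0: _
1: _
2: _
3: _
4: _
5: 209 -> 59
6: 388
7: 997 -> 207 -> 407
8: 36 -> 106 -> 956
9: _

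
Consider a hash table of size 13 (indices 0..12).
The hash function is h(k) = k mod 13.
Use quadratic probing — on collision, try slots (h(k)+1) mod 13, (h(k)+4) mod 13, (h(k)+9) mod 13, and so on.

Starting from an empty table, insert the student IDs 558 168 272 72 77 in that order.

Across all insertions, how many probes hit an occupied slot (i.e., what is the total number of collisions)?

558 hashes to 12; slot 12 is free => place at 12.
168 hashes to 12; 12 taken => place at 0.
272 hashes to 12; 12,0 taken => place at 3.
72 hashes to 7; slot 7 is free => place at 7.
77 hashes to 12; 12,0,3 taken => place at 8.
Table: [168, ∅, ∅, 272, ∅, ∅, ∅, 72, 77, ∅, ∅, ∅, 558]

6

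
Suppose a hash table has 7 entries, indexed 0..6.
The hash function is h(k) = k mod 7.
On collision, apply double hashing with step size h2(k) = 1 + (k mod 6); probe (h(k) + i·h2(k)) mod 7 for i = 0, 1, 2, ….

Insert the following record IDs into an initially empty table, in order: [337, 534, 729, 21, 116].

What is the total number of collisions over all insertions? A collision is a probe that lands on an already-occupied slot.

Insert 337: h=1, slot 1 empty => index 1.
Insert 534: h=2, slot 2 empty => index 2.
Insert 729: h=1, h2=4, slot 1 occupied => index 5.
Insert 21: h=0, slot 0 empty => index 0.
Insert 116: h=4, slot 4 empty => index 4.
Table: [21, 337, 534, ., 116, 729, .]

1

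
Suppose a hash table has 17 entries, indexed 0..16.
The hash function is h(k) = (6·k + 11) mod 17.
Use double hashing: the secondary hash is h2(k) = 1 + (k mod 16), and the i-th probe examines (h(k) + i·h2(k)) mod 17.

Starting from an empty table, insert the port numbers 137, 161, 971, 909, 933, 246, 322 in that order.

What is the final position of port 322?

137: h=0 -> slot 0
161: h=8 -> slot 8
971: h=6 -> slot 6
909: h=8, h2=14, probe 8,5 -> slot 5
933: h=16 -> slot 16
246: h=8, h2=7, probe 8,15 -> slot 15
322: h=5, h2=3, probe 5,8,11 -> slot 11
Table: [137, -, -, -, -, 909, 971, -, 161, -, -, 322, -, -, -, 246, 933]

11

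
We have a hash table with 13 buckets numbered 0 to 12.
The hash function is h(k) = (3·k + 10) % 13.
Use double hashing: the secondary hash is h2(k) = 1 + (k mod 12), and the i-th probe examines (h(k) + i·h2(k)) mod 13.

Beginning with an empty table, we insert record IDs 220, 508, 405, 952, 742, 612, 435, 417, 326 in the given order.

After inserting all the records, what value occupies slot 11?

742

Insert 220: h=7, slot 7 empty => index 7.
Insert 508: h=0, slot 0 empty => index 0.
Insert 405: h=3, slot 3 empty => index 3.
Insert 952: h=6, slot 6 empty => index 6.
Insert 742: h=0, h2=11, slot 0 occupied => index 11.
Insert 612: h=0, h2=1, slot 0 occupied => index 1.
Insert 435: h=2, slot 2 empty => index 2.
Insert 417: h=0, h2=10, slot 0 occupied => index 10.
Insert 326: h=0, h2=3, slots 0,3,6 occupied => index 9.
Table: [508, 612, 435, 405, —, —, 952, 220, —, 326, 417, 742, —]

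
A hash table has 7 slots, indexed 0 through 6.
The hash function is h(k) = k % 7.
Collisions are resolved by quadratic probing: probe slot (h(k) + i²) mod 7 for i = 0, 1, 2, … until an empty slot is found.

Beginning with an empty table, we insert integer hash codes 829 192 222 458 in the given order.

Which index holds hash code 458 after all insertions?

829 hashes to 3; slot 3 is free => place at 3.
192 hashes to 3; 3 taken => place at 4.
222 hashes to 5; slot 5 is free => place at 5.
458 hashes to 3; 3,4 taken => place at 0.
Table: [458, ., ., 829, 192, 222, .]

0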